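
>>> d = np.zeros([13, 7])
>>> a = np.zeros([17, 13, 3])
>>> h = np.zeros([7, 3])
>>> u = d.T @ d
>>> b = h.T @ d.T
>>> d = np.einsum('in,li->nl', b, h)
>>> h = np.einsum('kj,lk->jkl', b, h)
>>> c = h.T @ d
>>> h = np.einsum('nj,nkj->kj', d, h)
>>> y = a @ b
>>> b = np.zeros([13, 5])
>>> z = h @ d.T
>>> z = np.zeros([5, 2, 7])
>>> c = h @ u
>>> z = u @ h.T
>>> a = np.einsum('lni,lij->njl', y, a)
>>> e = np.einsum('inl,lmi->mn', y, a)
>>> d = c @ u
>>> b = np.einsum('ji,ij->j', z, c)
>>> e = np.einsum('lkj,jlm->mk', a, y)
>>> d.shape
(3, 7)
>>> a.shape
(13, 3, 17)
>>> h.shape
(3, 7)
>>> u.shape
(7, 7)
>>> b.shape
(7,)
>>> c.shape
(3, 7)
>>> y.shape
(17, 13, 13)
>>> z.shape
(7, 3)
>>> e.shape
(13, 3)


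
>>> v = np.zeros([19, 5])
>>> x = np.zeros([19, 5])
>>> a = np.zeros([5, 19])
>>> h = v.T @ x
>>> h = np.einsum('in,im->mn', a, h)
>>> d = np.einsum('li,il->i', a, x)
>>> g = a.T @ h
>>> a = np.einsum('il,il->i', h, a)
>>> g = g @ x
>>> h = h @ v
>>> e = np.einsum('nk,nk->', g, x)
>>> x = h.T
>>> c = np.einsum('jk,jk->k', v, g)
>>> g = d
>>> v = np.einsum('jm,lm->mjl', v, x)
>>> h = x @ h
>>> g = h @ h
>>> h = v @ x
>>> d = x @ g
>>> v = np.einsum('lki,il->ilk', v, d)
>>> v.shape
(5, 5, 19)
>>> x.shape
(5, 5)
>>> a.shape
(5,)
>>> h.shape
(5, 19, 5)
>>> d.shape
(5, 5)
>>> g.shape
(5, 5)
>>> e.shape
()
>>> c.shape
(5,)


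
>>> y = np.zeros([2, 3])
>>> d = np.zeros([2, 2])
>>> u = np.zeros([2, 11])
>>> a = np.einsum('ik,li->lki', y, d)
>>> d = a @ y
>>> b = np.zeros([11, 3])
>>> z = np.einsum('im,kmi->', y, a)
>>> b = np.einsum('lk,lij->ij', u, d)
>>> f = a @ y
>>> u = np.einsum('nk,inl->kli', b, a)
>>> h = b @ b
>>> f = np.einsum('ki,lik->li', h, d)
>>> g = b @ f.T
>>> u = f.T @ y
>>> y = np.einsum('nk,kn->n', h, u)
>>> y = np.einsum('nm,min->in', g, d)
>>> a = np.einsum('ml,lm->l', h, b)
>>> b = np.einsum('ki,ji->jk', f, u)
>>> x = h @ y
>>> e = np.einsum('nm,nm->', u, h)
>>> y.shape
(3, 3)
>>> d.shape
(2, 3, 3)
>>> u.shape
(3, 3)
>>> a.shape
(3,)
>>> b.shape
(3, 2)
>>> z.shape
()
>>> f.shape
(2, 3)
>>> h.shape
(3, 3)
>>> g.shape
(3, 2)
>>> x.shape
(3, 3)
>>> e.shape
()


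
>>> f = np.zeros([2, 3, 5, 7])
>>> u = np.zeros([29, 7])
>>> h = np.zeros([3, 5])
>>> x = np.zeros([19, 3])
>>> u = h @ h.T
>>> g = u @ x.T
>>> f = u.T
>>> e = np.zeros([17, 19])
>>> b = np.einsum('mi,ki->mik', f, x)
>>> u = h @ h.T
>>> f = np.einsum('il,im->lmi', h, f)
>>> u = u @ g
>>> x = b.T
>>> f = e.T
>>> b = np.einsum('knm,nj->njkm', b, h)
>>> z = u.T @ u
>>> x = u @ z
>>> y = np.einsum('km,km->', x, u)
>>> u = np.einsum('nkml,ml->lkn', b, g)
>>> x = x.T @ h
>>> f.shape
(19, 17)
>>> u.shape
(19, 5, 3)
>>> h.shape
(3, 5)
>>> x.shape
(19, 5)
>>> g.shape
(3, 19)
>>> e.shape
(17, 19)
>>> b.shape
(3, 5, 3, 19)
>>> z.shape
(19, 19)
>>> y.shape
()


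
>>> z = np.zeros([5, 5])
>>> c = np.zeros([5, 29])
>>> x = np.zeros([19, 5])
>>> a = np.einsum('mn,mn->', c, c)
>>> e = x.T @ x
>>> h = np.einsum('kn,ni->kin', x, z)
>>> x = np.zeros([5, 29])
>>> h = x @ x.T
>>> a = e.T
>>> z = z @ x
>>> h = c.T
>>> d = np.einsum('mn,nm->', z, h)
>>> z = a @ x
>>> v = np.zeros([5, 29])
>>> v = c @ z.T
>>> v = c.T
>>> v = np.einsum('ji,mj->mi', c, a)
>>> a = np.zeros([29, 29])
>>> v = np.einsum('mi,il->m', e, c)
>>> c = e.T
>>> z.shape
(5, 29)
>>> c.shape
(5, 5)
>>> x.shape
(5, 29)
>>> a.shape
(29, 29)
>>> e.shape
(5, 5)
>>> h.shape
(29, 5)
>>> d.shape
()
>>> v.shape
(5,)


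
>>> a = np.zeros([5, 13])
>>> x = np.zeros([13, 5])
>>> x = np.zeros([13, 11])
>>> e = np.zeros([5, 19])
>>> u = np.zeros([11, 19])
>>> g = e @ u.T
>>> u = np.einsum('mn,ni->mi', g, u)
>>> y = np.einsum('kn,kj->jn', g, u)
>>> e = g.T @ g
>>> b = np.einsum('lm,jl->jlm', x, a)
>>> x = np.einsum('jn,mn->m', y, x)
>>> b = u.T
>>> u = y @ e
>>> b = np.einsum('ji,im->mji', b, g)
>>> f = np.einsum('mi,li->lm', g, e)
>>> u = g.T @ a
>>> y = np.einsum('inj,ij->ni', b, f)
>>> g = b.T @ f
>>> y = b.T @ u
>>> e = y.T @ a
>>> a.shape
(5, 13)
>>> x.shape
(13,)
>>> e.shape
(13, 19, 13)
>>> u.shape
(11, 13)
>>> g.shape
(5, 19, 5)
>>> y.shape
(5, 19, 13)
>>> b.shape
(11, 19, 5)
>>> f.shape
(11, 5)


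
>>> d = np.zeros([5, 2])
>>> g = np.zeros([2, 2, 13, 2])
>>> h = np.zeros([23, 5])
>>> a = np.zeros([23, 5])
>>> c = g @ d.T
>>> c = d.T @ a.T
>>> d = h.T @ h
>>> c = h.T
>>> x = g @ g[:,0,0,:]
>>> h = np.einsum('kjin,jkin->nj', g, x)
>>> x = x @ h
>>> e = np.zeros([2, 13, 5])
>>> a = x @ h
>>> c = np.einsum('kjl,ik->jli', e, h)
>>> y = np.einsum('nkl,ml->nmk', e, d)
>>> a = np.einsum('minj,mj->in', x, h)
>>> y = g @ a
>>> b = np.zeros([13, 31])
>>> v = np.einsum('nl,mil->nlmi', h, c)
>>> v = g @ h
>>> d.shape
(5, 5)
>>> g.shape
(2, 2, 13, 2)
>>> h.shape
(2, 2)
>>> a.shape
(2, 13)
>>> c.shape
(13, 5, 2)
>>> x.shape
(2, 2, 13, 2)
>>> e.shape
(2, 13, 5)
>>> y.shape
(2, 2, 13, 13)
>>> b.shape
(13, 31)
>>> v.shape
(2, 2, 13, 2)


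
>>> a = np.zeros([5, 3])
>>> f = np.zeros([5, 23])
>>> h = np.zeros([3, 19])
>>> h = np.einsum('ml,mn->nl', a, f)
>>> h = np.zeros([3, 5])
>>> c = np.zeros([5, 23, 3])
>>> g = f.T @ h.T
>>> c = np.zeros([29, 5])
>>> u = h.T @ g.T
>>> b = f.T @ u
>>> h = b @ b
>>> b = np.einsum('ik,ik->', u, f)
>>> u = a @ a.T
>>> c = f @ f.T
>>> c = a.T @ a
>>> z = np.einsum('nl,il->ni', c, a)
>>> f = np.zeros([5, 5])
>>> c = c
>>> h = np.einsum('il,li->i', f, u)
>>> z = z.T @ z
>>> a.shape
(5, 3)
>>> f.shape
(5, 5)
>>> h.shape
(5,)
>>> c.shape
(3, 3)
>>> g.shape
(23, 3)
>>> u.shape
(5, 5)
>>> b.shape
()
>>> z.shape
(5, 5)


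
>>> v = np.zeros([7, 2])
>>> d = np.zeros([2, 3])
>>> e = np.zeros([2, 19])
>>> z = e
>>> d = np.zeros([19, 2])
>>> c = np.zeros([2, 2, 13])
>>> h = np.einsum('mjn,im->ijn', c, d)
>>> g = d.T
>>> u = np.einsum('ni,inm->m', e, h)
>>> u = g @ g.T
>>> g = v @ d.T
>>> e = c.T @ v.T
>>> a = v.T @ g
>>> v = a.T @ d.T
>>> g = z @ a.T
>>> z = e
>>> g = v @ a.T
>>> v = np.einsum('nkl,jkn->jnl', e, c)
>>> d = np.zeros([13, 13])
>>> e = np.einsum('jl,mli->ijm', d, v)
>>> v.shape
(2, 13, 7)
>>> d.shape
(13, 13)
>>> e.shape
(7, 13, 2)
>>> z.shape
(13, 2, 7)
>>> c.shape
(2, 2, 13)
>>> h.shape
(19, 2, 13)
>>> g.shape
(19, 2)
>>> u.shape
(2, 2)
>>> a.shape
(2, 19)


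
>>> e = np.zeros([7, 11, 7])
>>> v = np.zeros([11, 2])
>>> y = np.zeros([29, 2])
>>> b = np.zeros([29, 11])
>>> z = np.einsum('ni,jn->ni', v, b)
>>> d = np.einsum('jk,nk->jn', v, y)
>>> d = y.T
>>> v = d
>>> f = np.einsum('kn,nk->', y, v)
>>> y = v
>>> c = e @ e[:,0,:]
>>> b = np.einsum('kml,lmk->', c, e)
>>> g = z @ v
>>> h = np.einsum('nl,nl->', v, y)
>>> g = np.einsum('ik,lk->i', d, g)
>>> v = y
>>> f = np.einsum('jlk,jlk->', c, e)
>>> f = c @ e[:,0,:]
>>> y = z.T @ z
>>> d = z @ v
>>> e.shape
(7, 11, 7)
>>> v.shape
(2, 29)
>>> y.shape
(2, 2)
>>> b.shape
()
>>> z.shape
(11, 2)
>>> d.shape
(11, 29)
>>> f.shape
(7, 11, 7)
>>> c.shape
(7, 11, 7)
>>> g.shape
(2,)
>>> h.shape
()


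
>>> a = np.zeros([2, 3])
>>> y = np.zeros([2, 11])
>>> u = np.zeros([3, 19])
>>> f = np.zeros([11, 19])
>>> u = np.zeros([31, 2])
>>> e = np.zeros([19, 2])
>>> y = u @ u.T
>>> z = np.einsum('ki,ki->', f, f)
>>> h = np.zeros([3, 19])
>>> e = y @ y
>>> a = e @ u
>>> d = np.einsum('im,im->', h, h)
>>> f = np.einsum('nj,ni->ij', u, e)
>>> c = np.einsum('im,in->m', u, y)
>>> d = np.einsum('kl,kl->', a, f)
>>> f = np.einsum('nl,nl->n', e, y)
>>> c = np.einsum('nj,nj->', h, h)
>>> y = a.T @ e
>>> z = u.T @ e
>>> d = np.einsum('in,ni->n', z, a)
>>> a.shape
(31, 2)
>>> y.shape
(2, 31)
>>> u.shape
(31, 2)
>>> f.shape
(31,)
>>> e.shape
(31, 31)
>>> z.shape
(2, 31)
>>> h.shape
(3, 19)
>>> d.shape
(31,)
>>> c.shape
()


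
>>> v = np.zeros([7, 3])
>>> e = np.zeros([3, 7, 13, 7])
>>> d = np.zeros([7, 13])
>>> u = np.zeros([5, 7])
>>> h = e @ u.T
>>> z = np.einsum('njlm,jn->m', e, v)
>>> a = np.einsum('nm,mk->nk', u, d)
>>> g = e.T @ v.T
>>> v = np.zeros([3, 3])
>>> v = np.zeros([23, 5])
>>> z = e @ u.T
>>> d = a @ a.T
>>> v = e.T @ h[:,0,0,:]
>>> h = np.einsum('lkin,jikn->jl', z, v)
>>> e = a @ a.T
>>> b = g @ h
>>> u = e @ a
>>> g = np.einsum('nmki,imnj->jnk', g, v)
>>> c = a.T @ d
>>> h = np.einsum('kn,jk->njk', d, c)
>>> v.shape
(7, 13, 7, 5)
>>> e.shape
(5, 5)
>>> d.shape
(5, 5)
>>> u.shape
(5, 13)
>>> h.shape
(5, 13, 5)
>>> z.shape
(3, 7, 13, 5)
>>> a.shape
(5, 13)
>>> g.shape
(5, 7, 7)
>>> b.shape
(7, 13, 7, 3)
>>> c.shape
(13, 5)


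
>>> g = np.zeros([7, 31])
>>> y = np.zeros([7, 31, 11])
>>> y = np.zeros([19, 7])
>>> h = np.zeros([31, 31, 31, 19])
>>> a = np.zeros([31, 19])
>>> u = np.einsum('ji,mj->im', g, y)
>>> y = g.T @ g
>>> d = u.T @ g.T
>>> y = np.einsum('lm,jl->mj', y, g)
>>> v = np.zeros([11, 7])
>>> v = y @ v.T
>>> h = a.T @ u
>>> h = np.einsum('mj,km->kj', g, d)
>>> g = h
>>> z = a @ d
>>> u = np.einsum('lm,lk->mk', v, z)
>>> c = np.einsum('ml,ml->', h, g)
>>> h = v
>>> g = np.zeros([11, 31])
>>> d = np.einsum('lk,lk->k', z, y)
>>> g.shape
(11, 31)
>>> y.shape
(31, 7)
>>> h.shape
(31, 11)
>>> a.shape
(31, 19)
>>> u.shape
(11, 7)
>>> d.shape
(7,)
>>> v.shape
(31, 11)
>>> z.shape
(31, 7)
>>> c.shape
()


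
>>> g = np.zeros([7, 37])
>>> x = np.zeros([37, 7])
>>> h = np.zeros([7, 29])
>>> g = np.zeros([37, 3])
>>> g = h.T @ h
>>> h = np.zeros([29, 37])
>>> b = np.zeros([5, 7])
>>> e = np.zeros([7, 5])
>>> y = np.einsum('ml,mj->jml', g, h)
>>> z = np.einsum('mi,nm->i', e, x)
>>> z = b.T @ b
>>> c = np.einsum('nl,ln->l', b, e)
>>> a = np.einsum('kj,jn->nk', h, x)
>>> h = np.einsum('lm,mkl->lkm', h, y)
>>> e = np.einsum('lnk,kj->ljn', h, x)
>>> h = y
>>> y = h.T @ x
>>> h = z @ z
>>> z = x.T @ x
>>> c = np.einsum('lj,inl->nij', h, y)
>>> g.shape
(29, 29)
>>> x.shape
(37, 7)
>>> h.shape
(7, 7)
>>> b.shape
(5, 7)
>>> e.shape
(29, 7, 29)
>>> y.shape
(29, 29, 7)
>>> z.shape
(7, 7)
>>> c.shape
(29, 29, 7)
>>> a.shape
(7, 29)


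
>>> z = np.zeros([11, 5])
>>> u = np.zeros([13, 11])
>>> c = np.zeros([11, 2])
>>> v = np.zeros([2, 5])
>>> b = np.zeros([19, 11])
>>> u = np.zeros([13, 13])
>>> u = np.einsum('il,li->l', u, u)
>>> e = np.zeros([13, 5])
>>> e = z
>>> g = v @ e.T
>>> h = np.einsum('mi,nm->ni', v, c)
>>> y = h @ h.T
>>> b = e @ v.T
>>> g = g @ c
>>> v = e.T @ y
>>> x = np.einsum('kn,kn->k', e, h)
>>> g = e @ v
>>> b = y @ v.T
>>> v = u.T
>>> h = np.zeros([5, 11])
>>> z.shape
(11, 5)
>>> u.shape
(13,)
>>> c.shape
(11, 2)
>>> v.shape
(13,)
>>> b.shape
(11, 5)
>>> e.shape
(11, 5)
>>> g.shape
(11, 11)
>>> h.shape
(5, 11)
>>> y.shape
(11, 11)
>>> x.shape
(11,)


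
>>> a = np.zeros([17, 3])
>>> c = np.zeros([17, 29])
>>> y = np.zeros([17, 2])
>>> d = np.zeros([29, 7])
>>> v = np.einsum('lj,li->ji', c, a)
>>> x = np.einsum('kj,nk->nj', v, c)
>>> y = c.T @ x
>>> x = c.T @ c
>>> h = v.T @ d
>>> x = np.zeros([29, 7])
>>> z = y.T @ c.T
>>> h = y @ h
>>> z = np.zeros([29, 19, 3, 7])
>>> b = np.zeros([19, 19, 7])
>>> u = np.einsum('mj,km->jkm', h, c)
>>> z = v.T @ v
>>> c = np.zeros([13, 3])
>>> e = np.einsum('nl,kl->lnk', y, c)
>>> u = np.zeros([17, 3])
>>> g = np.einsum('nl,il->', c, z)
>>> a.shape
(17, 3)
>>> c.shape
(13, 3)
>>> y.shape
(29, 3)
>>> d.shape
(29, 7)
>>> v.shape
(29, 3)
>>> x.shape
(29, 7)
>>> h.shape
(29, 7)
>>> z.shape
(3, 3)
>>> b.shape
(19, 19, 7)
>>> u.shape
(17, 3)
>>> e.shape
(3, 29, 13)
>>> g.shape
()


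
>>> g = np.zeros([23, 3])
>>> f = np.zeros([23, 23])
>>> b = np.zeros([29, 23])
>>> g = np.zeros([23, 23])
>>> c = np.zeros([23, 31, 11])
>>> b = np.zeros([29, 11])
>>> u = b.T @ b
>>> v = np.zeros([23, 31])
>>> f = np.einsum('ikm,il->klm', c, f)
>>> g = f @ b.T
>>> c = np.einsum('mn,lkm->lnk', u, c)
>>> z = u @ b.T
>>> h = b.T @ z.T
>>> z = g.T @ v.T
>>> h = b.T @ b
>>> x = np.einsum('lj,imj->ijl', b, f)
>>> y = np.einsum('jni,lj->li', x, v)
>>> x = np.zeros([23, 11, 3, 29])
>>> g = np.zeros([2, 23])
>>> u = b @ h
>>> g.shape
(2, 23)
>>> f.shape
(31, 23, 11)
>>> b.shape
(29, 11)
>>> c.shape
(23, 11, 31)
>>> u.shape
(29, 11)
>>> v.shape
(23, 31)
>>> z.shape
(29, 23, 23)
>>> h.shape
(11, 11)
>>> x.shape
(23, 11, 3, 29)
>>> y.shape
(23, 29)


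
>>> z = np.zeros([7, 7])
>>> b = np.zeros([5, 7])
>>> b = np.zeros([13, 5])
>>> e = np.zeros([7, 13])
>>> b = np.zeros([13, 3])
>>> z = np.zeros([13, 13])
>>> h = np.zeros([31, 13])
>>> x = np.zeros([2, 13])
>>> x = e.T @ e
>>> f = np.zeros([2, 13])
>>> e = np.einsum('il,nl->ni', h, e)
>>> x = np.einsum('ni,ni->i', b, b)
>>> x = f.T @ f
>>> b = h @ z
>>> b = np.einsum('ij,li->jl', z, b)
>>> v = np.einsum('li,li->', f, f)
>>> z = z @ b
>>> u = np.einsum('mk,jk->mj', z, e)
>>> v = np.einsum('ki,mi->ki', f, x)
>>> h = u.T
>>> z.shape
(13, 31)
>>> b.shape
(13, 31)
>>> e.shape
(7, 31)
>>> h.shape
(7, 13)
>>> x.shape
(13, 13)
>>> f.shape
(2, 13)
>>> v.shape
(2, 13)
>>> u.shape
(13, 7)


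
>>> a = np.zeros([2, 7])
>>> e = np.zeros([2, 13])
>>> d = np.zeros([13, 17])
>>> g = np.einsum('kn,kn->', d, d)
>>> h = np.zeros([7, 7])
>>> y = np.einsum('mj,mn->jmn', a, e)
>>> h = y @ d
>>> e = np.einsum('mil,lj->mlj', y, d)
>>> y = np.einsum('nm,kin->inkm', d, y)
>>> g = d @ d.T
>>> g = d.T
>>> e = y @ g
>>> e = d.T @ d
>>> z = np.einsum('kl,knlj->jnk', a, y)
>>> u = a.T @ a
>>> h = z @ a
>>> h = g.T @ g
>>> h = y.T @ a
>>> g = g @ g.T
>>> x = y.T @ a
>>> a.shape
(2, 7)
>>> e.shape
(17, 17)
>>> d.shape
(13, 17)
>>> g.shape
(17, 17)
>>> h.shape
(17, 7, 13, 7)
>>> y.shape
(2, 13, 7, 17)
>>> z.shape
(17, 13, 2)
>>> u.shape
(7, 7)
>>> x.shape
(17, 7, 13, 7)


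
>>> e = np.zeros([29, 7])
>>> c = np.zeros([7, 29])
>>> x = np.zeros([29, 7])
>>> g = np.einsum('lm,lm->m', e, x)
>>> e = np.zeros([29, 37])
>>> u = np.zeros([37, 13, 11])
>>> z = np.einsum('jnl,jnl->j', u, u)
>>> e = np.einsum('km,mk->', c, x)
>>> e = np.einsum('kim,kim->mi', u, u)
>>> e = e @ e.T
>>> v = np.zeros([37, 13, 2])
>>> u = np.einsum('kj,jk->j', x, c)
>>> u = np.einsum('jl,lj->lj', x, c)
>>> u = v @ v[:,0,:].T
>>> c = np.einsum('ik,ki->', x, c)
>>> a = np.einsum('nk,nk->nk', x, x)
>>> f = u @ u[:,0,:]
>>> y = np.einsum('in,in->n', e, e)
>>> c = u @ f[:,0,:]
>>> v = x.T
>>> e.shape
(11, 11)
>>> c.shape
(37, 13, 37)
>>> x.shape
(29, 7)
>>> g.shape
(7,)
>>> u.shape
(37, 13, 37)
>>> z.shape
(37,)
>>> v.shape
(7, 29)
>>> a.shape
(29, 7)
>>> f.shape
(37, 13, 37)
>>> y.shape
(11,)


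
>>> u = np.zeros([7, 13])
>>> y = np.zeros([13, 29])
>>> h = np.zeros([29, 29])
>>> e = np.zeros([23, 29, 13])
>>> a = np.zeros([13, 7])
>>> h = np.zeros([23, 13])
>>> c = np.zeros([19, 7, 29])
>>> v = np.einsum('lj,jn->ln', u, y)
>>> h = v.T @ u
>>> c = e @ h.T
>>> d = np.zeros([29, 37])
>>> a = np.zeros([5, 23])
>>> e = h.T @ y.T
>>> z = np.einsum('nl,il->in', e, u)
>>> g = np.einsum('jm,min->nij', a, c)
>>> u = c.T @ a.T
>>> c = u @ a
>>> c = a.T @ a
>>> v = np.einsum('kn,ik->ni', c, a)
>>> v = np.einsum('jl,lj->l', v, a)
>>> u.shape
(29, 29, 5)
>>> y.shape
(13, 29)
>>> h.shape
(29, 13)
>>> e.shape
(13, 13)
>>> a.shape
(5, 23)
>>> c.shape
(23, 23)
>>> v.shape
(5,)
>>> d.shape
(29, 37)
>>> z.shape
(7, 13)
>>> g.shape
(29, 29, 5)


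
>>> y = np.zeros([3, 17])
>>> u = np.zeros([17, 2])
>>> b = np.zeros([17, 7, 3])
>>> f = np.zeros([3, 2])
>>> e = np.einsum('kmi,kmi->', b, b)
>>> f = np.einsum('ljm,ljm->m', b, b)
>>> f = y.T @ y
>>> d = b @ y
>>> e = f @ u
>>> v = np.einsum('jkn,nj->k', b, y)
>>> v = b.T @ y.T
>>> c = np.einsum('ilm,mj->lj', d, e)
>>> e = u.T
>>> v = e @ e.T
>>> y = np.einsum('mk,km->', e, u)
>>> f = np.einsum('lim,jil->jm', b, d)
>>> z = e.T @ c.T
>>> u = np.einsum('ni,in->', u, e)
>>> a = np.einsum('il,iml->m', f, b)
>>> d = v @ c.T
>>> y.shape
()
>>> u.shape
()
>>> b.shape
(17, 7, 3)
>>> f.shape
(17, 3)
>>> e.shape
(2, 17)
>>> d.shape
(2, 7)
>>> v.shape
(2, 2)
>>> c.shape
(7, 2)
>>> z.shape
(17, 7)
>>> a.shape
(7,)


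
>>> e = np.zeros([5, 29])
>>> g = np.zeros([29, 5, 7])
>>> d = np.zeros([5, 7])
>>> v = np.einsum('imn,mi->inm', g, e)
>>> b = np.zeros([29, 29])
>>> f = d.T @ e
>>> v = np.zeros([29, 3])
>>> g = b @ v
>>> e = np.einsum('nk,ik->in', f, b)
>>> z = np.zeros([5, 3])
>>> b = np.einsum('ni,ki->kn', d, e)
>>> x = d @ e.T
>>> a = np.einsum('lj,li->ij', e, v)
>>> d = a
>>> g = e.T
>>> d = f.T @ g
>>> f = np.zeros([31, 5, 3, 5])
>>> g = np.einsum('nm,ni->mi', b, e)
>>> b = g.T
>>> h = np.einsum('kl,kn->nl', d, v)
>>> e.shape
(29, 7)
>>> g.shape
(5, 7)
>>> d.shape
(29, 29)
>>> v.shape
(29, 3)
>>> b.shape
(7, 5)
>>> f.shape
(31, 5, 3, 5)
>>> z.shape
(5, 3)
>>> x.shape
(5, 29)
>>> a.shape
(3, 7)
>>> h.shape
(3, 29)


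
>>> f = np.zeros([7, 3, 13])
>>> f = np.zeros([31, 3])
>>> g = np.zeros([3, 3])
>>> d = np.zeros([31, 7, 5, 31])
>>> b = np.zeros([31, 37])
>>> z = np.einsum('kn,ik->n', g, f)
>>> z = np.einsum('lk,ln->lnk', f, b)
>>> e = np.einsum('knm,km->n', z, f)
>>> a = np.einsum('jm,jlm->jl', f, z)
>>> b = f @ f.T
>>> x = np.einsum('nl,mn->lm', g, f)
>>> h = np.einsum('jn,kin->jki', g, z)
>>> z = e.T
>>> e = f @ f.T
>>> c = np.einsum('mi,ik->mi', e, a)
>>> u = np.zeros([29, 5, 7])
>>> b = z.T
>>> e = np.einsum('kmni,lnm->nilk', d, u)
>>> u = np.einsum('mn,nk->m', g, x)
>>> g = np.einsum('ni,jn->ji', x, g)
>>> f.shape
(31, 3)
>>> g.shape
(3, 31)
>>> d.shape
(31, 7, 5, 31)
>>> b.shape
(37,)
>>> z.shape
(37,)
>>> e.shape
(5, 31, 29, 31)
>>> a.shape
(31, 37)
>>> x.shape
(3, 31)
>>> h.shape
(3, 31, 37)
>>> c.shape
(31, 31)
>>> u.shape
(3,)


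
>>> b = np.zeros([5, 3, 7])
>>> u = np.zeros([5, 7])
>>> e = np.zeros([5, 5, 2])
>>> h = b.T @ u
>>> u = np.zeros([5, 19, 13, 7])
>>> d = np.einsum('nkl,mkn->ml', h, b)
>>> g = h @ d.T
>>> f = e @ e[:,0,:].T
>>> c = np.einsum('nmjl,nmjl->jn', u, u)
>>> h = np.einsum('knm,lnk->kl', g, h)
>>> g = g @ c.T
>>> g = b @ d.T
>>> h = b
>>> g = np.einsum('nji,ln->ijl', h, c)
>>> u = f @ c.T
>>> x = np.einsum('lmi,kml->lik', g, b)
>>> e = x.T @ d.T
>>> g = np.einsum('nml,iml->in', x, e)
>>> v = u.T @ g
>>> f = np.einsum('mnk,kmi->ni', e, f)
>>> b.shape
(5, 3, 7)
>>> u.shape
(5, 5, 13)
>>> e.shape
(5, 13, 5)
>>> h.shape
(5, 3, 7)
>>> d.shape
(5, 7)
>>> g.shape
(5, 7)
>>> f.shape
(13, 5)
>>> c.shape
(13, 5)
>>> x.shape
(7, 13, 5)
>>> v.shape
(13, 5, 7)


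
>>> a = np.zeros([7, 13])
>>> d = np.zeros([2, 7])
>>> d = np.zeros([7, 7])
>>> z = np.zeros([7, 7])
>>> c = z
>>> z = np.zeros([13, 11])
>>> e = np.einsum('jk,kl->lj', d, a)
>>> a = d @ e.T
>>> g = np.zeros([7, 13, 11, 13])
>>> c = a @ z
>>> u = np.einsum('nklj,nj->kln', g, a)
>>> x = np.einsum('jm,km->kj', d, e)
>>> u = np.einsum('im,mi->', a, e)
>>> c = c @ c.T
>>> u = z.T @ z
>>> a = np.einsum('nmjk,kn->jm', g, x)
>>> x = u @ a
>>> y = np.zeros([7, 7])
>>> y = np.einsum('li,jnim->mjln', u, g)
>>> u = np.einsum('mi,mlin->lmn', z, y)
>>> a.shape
(11, 13)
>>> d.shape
(7, 7)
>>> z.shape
(13, 11)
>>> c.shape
(7, 7)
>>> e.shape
(13, 7)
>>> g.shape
(7, 13, 11, 13)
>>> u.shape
(7, 13, 13)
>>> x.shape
(11, 13)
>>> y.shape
(13, 7, 11, 13)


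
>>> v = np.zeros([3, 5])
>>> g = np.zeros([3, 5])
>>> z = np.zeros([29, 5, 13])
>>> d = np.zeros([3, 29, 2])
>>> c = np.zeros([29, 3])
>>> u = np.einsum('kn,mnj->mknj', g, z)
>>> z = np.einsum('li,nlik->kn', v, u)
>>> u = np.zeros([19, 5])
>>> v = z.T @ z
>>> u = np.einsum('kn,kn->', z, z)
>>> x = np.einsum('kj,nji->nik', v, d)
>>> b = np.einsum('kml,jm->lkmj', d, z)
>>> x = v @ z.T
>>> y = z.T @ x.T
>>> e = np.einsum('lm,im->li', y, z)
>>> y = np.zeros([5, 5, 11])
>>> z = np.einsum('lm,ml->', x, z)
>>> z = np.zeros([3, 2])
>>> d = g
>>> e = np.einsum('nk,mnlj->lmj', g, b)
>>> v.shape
(29, 29)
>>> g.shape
(3, 5)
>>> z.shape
(3, 2)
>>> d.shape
(3, 5)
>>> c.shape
(29, 3)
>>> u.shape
()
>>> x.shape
(29, 13)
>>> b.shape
(2, 3, 29, 13)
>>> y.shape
(5, 5, 11)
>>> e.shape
(29, 2, 13)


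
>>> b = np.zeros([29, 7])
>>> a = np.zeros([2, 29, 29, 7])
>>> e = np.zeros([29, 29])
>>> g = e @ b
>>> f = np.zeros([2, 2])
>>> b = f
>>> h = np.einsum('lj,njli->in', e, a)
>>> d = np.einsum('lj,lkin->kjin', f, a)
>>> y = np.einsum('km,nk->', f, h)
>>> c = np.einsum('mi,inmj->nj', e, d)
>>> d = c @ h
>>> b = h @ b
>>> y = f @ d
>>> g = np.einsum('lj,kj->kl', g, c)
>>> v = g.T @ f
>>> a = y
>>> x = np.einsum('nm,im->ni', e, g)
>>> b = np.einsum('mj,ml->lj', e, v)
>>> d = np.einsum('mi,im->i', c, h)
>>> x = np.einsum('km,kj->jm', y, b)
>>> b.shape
(2, 29)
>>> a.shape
(2, 2)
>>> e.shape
(29, 29)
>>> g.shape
(2, 29)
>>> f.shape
(2, 2)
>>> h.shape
(7, 2)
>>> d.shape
(7,)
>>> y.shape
(2, 2)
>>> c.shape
(2, 7)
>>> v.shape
(29, 2)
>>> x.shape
(29, 2)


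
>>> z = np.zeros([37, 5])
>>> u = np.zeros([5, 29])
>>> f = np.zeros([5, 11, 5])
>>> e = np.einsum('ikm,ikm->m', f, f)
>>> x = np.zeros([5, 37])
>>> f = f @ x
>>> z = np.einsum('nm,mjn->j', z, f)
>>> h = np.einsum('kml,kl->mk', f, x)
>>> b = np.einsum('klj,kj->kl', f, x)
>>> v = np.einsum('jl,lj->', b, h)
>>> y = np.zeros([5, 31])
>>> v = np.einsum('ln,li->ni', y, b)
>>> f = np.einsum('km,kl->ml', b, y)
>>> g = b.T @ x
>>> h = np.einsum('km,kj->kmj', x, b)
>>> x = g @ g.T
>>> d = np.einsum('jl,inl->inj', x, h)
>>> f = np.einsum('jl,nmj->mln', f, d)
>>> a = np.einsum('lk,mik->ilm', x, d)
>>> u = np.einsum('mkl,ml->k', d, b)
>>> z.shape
(11,)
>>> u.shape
(37,)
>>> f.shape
(37, 31, 5)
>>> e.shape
(5,)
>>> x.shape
(11, 11)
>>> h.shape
(5, 37, 11)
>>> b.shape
(5, 11)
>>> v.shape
(31, 11)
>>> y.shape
(5, 31)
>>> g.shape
(11, 37)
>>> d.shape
(5, 37, 11)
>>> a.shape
(37, 11, 5)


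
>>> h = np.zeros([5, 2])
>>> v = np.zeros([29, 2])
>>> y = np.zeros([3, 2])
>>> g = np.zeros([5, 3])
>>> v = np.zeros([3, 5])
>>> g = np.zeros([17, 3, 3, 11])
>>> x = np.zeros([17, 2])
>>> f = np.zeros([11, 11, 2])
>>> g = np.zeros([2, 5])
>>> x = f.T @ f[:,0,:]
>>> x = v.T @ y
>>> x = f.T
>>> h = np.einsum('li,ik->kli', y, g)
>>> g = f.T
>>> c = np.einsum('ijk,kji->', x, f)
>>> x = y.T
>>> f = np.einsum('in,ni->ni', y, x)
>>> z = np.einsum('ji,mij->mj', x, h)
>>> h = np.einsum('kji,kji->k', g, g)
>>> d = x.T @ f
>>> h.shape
(2,)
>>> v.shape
(3, 5)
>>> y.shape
(3, 2)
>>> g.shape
(2, 11, 11)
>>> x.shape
(2, 3)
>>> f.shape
(2, 3)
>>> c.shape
()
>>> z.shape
(5, 2)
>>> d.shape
(3, 3)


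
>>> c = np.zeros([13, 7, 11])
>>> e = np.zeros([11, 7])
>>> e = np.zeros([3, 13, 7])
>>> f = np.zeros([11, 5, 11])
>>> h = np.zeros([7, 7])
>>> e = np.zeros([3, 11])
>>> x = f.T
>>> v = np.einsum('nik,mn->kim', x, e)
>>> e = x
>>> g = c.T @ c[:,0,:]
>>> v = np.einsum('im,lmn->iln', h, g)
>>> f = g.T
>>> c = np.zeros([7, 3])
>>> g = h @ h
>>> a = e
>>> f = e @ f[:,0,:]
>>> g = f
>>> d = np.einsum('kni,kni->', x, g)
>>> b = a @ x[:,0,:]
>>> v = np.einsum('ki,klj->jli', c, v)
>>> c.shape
(7, 3)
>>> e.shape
(11, 5, 11)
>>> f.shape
(11, 5, 11)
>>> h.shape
(7, 7)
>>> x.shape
(11, 5, 11)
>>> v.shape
(11, 11, 3)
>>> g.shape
(11, 5, 11)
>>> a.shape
(11, 5, 11)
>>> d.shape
()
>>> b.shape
(11, 5, 11)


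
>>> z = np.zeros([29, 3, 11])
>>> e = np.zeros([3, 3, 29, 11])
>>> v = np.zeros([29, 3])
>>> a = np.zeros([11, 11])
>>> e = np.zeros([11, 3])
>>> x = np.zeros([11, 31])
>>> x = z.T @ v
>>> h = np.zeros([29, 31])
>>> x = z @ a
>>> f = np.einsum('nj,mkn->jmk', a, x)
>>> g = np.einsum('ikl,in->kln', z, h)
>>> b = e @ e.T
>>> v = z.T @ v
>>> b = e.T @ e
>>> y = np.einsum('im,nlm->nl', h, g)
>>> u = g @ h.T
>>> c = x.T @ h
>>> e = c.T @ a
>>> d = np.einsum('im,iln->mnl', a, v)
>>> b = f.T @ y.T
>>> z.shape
(29, 3, 11)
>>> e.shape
(31, 3, 11)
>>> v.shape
(11, 3, 3)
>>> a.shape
(11, 11)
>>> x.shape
(29, 3, 11)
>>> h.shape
(29, 31)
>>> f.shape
(11, 29, 3)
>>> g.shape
(3, 11, 31)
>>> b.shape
(3, 29, 3)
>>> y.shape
(3, 11)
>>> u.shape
(3, 11, 29)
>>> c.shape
(11, 3, 31)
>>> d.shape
(11, 3, 3)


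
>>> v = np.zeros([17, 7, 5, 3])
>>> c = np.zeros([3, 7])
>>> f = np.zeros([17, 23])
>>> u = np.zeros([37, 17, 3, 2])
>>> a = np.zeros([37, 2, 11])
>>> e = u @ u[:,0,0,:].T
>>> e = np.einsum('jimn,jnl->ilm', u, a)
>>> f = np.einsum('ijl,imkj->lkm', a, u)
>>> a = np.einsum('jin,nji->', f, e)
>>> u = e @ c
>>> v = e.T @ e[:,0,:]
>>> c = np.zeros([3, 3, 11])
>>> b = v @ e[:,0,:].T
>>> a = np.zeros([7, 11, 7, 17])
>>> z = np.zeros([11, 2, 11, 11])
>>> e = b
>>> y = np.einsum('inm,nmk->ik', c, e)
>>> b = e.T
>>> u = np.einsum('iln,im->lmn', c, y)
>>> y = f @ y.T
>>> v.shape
(3, 11, 3)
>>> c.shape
(3, 3, 11)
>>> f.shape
(11, 3, 17)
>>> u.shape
(3, 17, 11)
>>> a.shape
(7, 11, 7, 17)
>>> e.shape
(3, 11, 17)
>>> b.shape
(17, 11, 3)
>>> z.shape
(11, 2, 11, 11)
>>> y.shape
(11, 3, 3)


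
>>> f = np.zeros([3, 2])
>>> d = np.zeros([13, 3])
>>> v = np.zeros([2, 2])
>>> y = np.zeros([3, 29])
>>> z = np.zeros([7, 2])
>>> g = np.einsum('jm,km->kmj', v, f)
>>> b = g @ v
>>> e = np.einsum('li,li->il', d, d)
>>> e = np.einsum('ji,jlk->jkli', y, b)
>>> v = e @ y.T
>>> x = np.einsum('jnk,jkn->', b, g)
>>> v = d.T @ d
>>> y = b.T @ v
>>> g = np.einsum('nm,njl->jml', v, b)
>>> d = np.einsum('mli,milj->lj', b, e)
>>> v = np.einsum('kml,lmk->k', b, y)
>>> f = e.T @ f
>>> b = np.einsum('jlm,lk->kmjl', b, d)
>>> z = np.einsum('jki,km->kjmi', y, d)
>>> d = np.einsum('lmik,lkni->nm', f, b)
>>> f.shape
(29, 2, 2, 2)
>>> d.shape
(3, 2)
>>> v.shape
(3,)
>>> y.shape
(2, 2, 3)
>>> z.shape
(2, 2, 29, 3)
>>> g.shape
(2, 3, 2)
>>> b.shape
(29, 2, 3, 2)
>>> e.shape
(3, 2, 2, 29)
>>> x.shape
()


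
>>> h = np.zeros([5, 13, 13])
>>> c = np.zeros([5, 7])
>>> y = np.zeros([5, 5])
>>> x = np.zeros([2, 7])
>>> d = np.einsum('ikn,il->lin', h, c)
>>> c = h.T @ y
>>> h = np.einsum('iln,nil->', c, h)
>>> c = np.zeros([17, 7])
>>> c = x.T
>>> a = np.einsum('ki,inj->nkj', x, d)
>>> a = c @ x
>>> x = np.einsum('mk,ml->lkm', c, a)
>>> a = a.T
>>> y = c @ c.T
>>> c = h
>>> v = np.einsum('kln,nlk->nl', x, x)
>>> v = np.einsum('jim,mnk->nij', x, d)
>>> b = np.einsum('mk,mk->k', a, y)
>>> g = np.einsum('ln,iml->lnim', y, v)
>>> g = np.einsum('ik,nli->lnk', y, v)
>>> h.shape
()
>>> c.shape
()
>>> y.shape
(7, 7)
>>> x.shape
(7, 2, 7)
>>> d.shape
(7, 5, 13)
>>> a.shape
(7, 7)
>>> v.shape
(5, 2, 7)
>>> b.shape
(7,)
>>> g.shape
(2, 5, 7)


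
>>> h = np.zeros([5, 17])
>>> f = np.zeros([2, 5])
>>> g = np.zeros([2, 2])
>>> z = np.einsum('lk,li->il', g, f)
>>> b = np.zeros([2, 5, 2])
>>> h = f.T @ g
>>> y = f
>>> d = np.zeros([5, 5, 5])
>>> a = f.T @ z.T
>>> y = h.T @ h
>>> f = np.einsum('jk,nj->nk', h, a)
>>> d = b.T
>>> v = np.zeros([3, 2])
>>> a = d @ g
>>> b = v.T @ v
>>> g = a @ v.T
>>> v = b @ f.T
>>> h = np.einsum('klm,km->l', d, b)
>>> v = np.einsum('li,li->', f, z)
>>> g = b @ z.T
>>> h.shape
(5,)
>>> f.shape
(5, 2)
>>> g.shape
(2, 5)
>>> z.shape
(5, 2)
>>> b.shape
(2, 2)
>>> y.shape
(2, 2)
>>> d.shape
(2, 5, 2)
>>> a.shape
(2, 5, 2)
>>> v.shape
()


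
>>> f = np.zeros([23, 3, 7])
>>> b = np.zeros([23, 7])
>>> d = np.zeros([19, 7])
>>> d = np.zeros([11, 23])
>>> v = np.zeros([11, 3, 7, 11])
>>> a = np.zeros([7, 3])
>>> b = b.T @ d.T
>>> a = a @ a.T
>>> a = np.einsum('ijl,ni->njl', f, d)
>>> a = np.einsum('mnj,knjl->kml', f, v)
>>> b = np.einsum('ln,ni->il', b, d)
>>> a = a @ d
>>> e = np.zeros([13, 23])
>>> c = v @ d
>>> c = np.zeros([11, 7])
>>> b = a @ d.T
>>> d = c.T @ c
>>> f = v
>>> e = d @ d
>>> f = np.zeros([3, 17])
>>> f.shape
(3, 17)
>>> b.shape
(11, 23, 11)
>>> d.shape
(7, 7)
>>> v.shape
(11, 3, 7, 11)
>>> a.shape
(11, 23, 23)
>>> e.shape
(7, 7)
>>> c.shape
(11, 7)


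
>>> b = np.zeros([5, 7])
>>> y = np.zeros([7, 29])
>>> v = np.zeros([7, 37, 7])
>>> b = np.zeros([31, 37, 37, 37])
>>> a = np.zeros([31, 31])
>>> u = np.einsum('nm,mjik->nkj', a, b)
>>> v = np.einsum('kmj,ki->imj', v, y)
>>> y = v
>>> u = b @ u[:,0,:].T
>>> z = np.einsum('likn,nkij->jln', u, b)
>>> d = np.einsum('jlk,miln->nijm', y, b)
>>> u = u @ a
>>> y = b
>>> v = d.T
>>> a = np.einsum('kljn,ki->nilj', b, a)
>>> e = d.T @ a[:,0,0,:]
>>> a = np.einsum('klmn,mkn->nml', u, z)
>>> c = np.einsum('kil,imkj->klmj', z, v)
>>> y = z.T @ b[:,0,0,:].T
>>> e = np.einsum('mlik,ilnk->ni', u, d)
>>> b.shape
(31, 37, 37, 37)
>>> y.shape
(31, 31, 31)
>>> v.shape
(31, 29, 37, 37)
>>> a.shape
(31, 37, 37)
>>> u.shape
(31, 37, 37, 31)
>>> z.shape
(37, 31, 31)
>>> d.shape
(37, 37, 29, 31)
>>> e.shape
(29, 37)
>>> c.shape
(37, 31, 29, 37)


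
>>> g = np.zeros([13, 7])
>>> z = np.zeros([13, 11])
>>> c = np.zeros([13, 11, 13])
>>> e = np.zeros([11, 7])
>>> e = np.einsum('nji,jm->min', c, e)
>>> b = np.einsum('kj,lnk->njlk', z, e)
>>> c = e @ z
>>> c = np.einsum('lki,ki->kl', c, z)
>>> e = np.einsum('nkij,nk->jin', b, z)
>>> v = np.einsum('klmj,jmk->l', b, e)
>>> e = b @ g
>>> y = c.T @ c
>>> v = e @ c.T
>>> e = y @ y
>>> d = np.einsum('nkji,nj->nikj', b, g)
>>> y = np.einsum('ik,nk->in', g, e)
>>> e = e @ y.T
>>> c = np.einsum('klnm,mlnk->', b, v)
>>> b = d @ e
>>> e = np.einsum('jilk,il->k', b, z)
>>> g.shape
(13, 7)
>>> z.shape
(13, 11)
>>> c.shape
()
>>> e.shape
(13,)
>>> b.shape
(13, 13, 11, 13)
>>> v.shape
(13, 11, 7, 13)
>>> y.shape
(13, 7)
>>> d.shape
(13, 13, 11, 7)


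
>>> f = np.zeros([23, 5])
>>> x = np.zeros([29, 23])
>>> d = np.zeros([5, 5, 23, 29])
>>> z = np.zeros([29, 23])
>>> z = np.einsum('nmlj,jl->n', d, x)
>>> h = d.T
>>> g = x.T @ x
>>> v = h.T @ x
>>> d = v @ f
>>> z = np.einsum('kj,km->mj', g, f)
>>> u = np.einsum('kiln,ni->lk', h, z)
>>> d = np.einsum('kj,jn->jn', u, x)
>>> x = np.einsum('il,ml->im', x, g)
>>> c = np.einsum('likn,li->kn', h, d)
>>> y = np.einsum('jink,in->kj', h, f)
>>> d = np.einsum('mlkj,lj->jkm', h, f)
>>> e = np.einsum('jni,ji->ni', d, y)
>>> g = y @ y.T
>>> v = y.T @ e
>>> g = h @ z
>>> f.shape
(23, 5)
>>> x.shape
(29, 23)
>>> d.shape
(5, 5, 29)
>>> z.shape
(5, 23)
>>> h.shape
(29, 23, 5, 5)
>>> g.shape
(29, 23, 5, 23)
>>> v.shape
(29, 29)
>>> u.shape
(5, 29)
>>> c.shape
(5, 5)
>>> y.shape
(5, 29)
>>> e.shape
(5, 29)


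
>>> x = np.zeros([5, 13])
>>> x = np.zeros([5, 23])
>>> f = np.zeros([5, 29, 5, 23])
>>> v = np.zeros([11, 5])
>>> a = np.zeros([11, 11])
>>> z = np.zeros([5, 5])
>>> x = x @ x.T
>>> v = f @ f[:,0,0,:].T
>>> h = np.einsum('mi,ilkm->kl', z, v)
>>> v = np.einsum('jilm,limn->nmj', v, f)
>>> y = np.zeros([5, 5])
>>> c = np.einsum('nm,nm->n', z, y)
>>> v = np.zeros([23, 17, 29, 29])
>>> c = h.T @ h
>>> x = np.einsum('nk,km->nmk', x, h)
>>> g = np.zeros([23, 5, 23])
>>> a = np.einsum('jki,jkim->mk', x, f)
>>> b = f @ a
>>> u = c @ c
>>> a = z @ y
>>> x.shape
(5, 29, 5)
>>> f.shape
(5, 29, 5, 23)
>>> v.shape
(23, 17, 29, 29)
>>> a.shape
(5, 5)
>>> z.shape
(5, 5)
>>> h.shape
(5, 29)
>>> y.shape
(5, 5)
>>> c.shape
(29, 29)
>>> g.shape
(23, 5, 23)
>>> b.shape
(5, 29, 5, 29)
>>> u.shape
(29, 29)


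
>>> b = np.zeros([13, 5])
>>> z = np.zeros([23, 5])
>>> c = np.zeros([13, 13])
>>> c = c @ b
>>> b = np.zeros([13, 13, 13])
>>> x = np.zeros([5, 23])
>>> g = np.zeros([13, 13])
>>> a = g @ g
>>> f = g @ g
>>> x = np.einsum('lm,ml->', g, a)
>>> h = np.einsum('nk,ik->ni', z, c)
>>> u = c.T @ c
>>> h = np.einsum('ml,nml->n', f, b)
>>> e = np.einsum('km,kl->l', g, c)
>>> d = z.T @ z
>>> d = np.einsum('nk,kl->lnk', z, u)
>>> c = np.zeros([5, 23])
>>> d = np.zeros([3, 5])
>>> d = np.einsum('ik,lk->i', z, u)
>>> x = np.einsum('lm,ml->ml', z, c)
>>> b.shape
(13, 13, 13)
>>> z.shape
(23, 5)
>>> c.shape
(5, 23)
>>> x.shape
(5, 23)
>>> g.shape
(13, 13)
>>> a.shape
(13, 13)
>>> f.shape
(13, 13)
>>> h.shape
(13,)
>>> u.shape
(5, 5)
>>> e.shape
(5,)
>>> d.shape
(23,)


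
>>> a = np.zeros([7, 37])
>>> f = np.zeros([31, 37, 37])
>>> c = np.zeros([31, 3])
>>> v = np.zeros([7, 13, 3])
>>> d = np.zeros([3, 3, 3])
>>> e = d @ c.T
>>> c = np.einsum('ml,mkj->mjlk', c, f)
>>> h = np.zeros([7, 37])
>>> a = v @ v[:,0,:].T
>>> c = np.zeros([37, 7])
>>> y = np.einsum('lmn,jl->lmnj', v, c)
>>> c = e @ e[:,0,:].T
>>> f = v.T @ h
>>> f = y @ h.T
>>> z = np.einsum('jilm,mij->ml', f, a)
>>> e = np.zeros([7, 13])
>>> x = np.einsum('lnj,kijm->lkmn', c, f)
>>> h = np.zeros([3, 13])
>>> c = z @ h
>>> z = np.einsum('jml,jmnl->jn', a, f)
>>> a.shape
(7, 13, 7)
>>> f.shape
(7, 13, 3, 7)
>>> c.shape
(7, 13)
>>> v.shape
(7, 13, 3)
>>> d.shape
(3, 3, 3)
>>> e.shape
(7, 13)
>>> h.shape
(3, 13)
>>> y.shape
(7, 13, 3, 37)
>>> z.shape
(7, 3)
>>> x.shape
(3, 7, 7, 3)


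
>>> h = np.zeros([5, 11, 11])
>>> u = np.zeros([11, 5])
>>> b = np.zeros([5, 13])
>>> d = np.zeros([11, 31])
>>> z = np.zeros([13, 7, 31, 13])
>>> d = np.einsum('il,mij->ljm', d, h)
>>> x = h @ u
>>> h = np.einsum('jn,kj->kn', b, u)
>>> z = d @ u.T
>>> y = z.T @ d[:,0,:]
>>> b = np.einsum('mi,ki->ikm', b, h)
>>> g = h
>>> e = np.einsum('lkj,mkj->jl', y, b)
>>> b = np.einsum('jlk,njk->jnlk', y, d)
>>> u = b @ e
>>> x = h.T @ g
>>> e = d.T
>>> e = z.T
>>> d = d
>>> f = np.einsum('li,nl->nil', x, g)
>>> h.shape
(11, 13)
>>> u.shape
(11, 31, 11, 11)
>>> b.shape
(11, 31, 11, 5)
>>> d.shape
(31, 11, 5)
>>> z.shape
(31, 11, 11)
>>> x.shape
(13, 13)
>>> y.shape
(11, 11, 5)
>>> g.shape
(11, 13)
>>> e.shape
(11, 11, 31)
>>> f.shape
(11, 13, 13)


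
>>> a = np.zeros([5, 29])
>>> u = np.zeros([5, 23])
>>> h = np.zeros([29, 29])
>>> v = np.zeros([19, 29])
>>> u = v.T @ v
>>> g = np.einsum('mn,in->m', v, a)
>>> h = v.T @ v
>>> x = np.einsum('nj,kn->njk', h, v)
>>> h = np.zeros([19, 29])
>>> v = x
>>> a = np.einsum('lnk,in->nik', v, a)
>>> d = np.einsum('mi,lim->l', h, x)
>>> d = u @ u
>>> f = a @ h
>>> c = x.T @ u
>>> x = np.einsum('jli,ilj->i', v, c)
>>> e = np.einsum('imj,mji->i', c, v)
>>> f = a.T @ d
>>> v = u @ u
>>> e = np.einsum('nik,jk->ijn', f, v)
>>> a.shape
(29, 5, 19)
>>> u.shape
(29, 29)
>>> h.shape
(19, 29)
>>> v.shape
(29, 29)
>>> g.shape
(19,)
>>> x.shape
(19,)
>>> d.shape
(29, 29)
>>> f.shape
(19, 5, 29)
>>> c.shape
(19, 29, 29)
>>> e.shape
(5, 29, 19)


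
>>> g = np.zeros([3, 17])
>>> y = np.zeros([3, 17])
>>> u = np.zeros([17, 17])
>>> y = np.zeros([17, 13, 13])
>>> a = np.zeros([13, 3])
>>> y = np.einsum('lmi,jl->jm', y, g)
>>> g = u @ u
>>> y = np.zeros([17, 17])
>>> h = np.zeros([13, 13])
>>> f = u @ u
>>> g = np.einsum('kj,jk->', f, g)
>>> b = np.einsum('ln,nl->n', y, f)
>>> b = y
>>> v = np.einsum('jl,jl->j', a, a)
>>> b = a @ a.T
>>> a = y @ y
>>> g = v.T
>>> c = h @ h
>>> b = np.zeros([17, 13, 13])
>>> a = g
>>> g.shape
(13,)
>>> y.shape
(17, 17)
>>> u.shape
(17, 17)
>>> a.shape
(13,)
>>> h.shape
(13, 13)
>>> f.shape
(17, 17)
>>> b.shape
(17, 13, 13)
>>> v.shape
(13,)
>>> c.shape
(13, 13)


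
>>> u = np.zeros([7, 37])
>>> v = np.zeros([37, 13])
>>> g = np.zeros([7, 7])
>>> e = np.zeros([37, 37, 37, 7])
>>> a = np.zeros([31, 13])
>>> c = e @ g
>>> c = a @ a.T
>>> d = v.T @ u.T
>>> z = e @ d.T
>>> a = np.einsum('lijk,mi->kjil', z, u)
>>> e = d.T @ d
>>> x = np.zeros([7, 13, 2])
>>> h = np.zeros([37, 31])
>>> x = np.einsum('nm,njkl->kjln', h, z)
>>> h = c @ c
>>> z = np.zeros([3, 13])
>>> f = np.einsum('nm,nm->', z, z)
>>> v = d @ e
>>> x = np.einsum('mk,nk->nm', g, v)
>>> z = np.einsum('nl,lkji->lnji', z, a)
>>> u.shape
(7, 37)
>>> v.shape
(13, 7)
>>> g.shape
(7, 7)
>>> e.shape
(7, 7)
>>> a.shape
(13, 37, 37, 37)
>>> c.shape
(31, 31)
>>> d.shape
(13, 7)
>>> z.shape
(13, 3, 37, 37)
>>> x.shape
(13, 7)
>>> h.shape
(31, 31)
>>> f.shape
()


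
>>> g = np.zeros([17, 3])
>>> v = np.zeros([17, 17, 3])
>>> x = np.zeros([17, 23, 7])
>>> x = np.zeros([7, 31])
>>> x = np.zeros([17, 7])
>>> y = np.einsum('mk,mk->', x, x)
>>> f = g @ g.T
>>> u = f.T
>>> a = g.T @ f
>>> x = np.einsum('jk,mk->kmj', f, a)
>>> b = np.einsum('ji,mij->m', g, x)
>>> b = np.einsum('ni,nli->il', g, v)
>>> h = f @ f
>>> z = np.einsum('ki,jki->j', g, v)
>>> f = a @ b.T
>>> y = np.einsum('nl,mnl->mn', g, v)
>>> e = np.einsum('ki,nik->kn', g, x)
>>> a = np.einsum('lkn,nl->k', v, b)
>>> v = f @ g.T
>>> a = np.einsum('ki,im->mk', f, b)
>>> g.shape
(17, 3)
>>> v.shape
(3, 17)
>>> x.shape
(17, 3, 17)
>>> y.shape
(17, 17)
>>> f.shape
(3, 3)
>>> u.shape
(17, 17)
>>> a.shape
(17, 3)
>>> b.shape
(3, 17)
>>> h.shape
(17, 17)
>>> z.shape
(17,)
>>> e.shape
(17, 17)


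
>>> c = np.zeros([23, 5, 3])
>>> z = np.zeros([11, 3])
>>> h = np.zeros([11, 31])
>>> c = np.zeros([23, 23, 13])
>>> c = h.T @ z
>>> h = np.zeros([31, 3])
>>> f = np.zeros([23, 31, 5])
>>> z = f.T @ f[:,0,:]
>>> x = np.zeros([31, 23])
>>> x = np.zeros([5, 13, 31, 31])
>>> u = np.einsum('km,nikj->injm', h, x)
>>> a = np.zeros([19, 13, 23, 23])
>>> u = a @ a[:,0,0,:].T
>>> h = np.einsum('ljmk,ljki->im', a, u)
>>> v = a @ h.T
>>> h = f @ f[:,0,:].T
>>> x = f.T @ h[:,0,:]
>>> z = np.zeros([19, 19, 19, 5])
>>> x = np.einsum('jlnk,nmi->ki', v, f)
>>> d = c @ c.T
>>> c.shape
(31, 3)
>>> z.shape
(19, 19, 19, 5)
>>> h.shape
(23, 31, 23)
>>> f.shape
(23, 31, 5)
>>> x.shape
(19, 5)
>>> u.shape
(19, 13, 23, 19)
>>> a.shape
(19, 13, 23, 23)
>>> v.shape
(19, 13, 23, 19)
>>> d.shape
(31, 31)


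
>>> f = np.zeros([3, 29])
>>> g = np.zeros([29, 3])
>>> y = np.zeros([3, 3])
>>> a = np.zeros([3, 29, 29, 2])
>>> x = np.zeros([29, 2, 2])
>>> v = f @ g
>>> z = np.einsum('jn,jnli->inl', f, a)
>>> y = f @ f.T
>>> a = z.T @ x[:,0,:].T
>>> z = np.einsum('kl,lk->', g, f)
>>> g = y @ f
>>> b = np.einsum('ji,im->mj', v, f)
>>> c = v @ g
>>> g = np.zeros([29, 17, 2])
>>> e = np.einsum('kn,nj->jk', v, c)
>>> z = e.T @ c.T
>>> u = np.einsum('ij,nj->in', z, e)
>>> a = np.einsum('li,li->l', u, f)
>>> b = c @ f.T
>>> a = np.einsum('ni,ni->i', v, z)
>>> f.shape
(3, 29)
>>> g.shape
(29, 17, 2)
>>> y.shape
(3, 3)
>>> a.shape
(3,)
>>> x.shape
(29, 2, 2)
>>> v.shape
(3, 3)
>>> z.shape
(3, 3)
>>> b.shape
(3, 3)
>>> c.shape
(3, 29)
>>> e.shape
(29, 3)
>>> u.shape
(3, 29)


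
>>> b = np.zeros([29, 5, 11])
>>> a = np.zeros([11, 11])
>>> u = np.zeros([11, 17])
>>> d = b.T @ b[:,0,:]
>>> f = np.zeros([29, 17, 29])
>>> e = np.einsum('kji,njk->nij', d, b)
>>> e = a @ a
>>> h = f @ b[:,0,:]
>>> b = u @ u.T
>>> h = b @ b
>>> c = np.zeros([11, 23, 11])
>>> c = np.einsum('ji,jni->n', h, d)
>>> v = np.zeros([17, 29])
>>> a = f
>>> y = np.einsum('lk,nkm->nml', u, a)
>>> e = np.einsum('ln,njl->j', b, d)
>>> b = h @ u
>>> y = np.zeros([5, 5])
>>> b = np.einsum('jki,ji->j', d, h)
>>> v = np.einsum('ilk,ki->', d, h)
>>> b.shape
(11,)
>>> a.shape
(29, 17, 29)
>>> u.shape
(11, 17)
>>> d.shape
(11, 5, 11)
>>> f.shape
(29, 17, 29)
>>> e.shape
(5,)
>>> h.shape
(11, 11)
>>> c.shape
(5,)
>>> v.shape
()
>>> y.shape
(5, 5)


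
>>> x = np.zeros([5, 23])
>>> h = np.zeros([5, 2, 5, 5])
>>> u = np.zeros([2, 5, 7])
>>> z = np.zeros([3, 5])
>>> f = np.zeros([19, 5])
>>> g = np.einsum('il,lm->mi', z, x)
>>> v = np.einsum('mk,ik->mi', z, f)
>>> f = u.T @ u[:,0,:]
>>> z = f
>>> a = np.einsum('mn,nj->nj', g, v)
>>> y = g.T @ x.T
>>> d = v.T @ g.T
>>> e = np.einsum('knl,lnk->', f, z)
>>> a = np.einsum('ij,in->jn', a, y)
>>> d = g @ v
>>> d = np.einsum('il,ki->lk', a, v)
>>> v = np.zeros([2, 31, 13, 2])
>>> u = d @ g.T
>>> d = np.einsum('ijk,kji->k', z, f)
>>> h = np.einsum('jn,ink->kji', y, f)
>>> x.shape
(5, 23)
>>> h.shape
(7, 3, 7)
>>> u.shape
(5, 23)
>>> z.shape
(7, 5, 7)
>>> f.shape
(7, 5, 7)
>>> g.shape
(23, 3)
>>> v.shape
(2, 31, 13, 2)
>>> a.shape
(19, 5)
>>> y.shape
(3, 5)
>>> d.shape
(7,)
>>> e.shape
()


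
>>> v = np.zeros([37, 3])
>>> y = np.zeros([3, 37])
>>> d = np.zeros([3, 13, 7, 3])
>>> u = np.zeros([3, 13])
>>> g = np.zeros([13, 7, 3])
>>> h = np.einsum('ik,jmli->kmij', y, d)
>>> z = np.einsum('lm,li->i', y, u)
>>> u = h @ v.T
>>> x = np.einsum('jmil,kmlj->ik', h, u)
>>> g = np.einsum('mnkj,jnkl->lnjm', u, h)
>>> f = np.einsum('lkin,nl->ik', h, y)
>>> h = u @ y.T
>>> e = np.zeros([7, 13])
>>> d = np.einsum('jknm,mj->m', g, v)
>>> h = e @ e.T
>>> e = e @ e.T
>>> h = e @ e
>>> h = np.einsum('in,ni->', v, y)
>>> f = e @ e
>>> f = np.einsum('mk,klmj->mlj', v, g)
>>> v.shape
(37, 3)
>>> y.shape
(3, 37)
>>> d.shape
(37,)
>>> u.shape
(37, 13, 3, 37)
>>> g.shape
(3, 13, 37, 37)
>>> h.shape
()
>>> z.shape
(13,)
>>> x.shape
(3, 37)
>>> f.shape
(37, 13, 37)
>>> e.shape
(7, 7)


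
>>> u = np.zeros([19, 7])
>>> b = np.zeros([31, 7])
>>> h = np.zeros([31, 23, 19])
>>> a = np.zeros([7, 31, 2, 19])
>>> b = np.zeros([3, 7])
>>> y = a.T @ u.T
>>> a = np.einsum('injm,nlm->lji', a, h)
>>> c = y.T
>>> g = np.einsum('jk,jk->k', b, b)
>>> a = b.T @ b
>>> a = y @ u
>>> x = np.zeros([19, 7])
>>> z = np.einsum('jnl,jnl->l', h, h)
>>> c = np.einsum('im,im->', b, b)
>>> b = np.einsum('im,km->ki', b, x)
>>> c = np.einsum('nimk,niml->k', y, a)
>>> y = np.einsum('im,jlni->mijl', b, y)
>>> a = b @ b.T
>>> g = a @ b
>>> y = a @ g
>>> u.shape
(19, 7)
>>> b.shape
(19, 3)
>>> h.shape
(31, 23, 19)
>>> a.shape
(19, 19)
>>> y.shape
(19, 3)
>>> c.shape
(19,)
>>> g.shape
(19, 3)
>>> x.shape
(19, 7)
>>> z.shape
(19,)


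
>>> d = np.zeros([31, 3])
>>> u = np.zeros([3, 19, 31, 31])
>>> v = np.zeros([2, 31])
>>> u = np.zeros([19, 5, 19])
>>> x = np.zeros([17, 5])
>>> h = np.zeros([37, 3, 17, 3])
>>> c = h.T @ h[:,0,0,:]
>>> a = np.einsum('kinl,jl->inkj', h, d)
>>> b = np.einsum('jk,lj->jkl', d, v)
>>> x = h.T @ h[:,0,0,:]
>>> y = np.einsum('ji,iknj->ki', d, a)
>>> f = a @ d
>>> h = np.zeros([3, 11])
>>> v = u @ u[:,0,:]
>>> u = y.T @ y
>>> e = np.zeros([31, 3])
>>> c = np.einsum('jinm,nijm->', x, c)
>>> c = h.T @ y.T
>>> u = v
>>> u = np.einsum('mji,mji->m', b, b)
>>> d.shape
(31, 3)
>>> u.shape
(31,)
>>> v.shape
(19, 5, 19)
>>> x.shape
(3, 17, 3, 3)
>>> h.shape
(3, 11)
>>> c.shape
(11, 17)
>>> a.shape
(3, 17, 37, 31)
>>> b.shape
(31, 3, 2)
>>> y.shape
(17, 3)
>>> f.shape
(3, 17, 37, 3)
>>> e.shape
(31, 3)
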